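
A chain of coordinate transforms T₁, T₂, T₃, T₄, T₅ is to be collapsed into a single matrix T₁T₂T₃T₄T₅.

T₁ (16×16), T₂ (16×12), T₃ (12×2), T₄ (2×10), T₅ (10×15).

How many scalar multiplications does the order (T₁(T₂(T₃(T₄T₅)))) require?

7380

(T₄T₅): 2×10 by 10×15 → 2×15, cost 2·10·15 = 300
(T₃(T₄T₅)): 12×2 by 2×15 → 12×15, cost 12·2·15 = 360; cumulative 660
(T₂(T₃(T₄T₅))): 16×12 by 12×15 → 16×15, cost 16·12·15 = 2880; cumulative 3540
(T₁(T₂(T₃(T₄T₅)))): 16×16 by 16×15 → 16×15, cost 16·16·15 = 3840; cumulative 7380
Total: 7380 scalar multiplications.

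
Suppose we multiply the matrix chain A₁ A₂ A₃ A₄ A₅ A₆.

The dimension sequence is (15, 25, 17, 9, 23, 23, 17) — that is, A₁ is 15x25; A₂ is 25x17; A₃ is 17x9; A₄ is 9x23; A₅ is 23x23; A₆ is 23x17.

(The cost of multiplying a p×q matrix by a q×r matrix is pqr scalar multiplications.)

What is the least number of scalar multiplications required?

17775

Adjacent pairs: A₁A₂ = 15·25·17 = 6375; A₂A₃ = 25·17·9 = 3825; A₃A₄ = 17·9·23 = 3519; A₄A₅ = 9·23·23 = 4761; A₅A₆ = 23·23·17 = 8993.
Length 3: A₁..A₃: k=1: 0+3825+15·25·9=7200; k=2: 6375+0+15·17·9=8670 → min 7200 | A₂..A₄: k=2: 0+3519+25·17·23=13294; k=3: 3825+0+25·9·23=9000 → min 9000 | A₃..A₅: k=3: 0+4761+17·9·23=8280; k=4: 3519+0+17·23·23=12512 → min 8280 | A₄..A₆: k=4: 0+8993+9·23·17=12512; k=5: 4761+0+9·23·17=8280 → min 8280.
Length 4: A₁..A₄: k=1: 0+9000+15·25·23=17625; k=2: 6375+3519+15·17·23=15759; k=3: 7200+0+15·9·23=10305 → min 10305 | A₂..A₅: k=2: 0+8280+25·17·23=18055; k=3: 3825+4761+25·9·23=13761; k=4: 9000+0+25·23·23=22225 → min 13761 | A₃..A₆: k=3: 0+8280+17·9·17=10881; k=4: 3519+8993+17·23·17=19159; k=5: 8280+0+17·23·17=14927 → min 10881.
Length 5: A₁..A₅: k=1: 0+13761+15·25·23=22386; k=2: 6375+8280+15·17·23=20520; k=3: 7200+4761+15·9·23=15066; k=4: 10305+0+15·23·23=18240 → min 15066 | A₂..A₆: k=2: 0+10881+25·17·17=18106; k=3: 3825+8280+25·9·17=15930; k=4: 9000+8993+25·23·17=27768; k=5: 13761+0+25·23·17=23536 → min 15930.
Length 6: A₁..A₆: k=1: 0+15930+15·25·17=22305; k=2: 6375+10881+15·17·17=21591; k=3: 7200+8280+15·9·17=17775; k=4: 10305+8993+15·23·17=25163; k=5: 15066+0+15·23·17=20931 → min 17775.
Optimal order: ((A₁ (A₂ A₃)) ((A₄ A₅) A₆)) with cost 17775.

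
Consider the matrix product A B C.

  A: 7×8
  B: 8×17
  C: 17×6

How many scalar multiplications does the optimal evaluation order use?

1152

Order (A (B C)): (B C): 8×17 by 17×6 → 8×6, cost 8·17·6 = 816; (A (B C)): 7×8 by 8×6 → 7×6, cost 7·8·6 = 336; cumulative 1152. Total 1152.
Order ((A B) C): (A B): 7×8 by 8×17 → 7×17, cost 7·8·17 = 952; ((A B) C): 7×17 by 17×6 → 7×6, cost 7·17·6 = 714; cumulative 1666. Total 1666.
Minimum: 1152.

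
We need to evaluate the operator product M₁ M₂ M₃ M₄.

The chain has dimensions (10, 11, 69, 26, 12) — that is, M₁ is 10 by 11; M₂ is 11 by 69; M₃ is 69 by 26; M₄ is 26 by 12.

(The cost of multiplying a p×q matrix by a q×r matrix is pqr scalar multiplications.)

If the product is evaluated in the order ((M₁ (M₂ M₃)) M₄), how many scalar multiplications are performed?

(M₂ M₃): 11×69 by 69×26 → 11×26, cost 11·69·26 = 19734
(M₁ (M₂ M₃)): 10×11 by 11×26 → 10×26, cost 10·11·26 = 2860; cumulative 22594
((M₁ (M₂ M₃)) M₄): 10×26 by 26×12 → 10×12, cost 10·26·12 = 3120; cumulative 25714
Total: 25714 scalar multiplications.

25714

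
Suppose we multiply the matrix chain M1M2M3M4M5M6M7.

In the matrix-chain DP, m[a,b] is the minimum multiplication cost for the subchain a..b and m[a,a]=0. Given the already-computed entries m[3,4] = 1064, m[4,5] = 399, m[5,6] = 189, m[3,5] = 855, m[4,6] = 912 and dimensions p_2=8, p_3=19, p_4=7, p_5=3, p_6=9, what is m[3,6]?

1071

m[3,6] = min over k∈[3,5] of m[3,k]+m[k+1,6]+p_{2}·p_k·p_{6}.
k=3: 0 + 912 + 8·19·9 = 2280; k=4: 1064 + 189 + 8·7·9 = 1757; k=5: 855 + 0 + 8·3·9 = 1071.
Minimum: 1071 at k=5.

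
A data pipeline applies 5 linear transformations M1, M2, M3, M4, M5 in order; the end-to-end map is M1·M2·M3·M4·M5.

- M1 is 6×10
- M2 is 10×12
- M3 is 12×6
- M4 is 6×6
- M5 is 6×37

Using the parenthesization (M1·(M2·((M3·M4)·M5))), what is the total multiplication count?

(M3·M4): 12×6 by 6×6 → 12×6, cost 12·6·6 = 432
((M3·M4)·M5): 12×6 by 6×37 → 12×37, cost 12·6·37 = 2664; cumulative 3096
(M2·((M3·M4)·M5)): 10×12 by 12×37 → 10×37, cost 10·12·37 = 4440; cumulative 7536
(M1·(M2·((M3·M4)·M5))): 6×10 by 10×37 → 6×37, cost 6·10·37 = 2220; cumulative 9756
Total: 9756 scalar multiplications.

9756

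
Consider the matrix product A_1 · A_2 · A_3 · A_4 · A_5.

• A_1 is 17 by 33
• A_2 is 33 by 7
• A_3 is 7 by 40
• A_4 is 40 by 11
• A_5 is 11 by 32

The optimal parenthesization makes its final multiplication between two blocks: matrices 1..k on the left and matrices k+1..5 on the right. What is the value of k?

Adjacent pairs: A_1A_2 = 17·33·7 = 3927; A_2A_3 = 33·7·40 = 9240; A_3A_4 = 7·40·11 = 3080; A_4A_5 = 40·11·32 = 14080.
Length 3: A_1..A_3: k=1: 0+9240+17·33·40=31680; k=2: 3927+0+17·7·40=8687 → min 8687 | A_2..A_4: k=2: 0+3080+33·7·11=5621; k=3: 9240+0+33·40·11=23760 → min 5621 | A_3..A_5: k=3: 0+14080+7·40·32=23040; k=4: 3080+0+7·11·32=5544 → min 5544.
Length 4: A_1..A_4: k=1: 0+5621+17·33·11=11792; k=2: 3927+3080+17·7·11=8316; k=3: 8687+0+17·40·11=16167 → min 8316 | A_2..A_5: k=2: 0+5544+33·7·32=12936; k=3: 9240+14080+33·40·32=65560; k=4: 5621+0+33·11·32=17237 → min 12936.
Top-level splits: k=1: (A_1..A_1)·(A_2..A_5) → 0+12936+17·33·32 = 30888; k=2: (A_1..A_2)·(A_3..A_5) → 3927+5544+17·7·32 = 13279; k=3: (A_1..A_3)·(A_4..A_5) → 8687+14080+17·40·32 = 44527; k=4: (A_1..A_4)·(A_5..A_5) → 8316+0+17·11·32 = 14300.
Best split is after A_2, i.e. k = 2.

2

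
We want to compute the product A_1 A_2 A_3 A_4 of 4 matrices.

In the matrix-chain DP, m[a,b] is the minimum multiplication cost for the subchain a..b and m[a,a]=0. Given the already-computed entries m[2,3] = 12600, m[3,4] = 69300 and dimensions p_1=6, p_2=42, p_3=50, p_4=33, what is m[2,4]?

m[2,4] = min over k∈[2,3] of m[2,k]+m[k+1,4]+p_{1}·p_k·p_{4}.
k=2: 0 + 69300 + 6·42·33 = 77616; k=3: 12600 + 0 + 6·50·33 = 22500.
Minimum: 22500 at k=3.

22500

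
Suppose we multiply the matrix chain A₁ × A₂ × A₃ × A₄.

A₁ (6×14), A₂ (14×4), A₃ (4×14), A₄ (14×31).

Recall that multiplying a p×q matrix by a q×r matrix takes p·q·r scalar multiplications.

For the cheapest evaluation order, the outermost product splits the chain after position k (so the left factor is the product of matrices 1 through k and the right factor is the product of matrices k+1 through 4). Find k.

2

Adjacent pairs: A₁A₂ = 6·14·4 = 336; A₂A₃ = 14·4·14 = 784; A₃A₄ = 4·14·31 = 1736.
Length 3: A₁..A₃: k=1: 0+784+6·14·14=1960; k=2: 336+0+6·4·14=672 → min 672 | A₂..A₄: k=2: 0+1736+14·4·31=3472; k=3: 784+0+14·14·31=6860 → min 3472.
Top-level splits: k=1: (A₁..A₁)·(A₂..A₄) → 0+3472+6·14·31 = 6076; k=2: (A₁..A₂)·(A₃..A₄) → 336+1736+6·4·31 = 2816; k=3: (A₁..A₃)·(A₄..A₄) → 672+0+6·14·31 = 3276.
Best split is after A₂, i.e. k = 2.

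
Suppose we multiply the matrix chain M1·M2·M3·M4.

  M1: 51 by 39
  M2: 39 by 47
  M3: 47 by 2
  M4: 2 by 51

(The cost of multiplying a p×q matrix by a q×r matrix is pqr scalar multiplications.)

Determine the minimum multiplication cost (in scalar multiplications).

Adjacent pairs: M1M2 = 51·39·47 = 93483; M2M3 = 39·47·2 = 3666; M3M4 = 47·2·51 = 4794.
Length 3: M1..M3: k=1: 0+3666+51·39·2=7644; k=2: 93483+0+51·47·2=98277 → min 7644 | M2..M4: k=2: 0+4794+39·47·51=98277; k=3: 3666+0+39·2·51=7644 → min 7644.
Length 4: M1..M4: k=1: 0+7644+51·39·51=109083; k=2: 93483+4794+51·47·51=220524; k=3: 7644+0+51·2·51=12846 → min 12846.
Optimal order: ((M1·(M2·M3))·M4) with cost 12846.

12846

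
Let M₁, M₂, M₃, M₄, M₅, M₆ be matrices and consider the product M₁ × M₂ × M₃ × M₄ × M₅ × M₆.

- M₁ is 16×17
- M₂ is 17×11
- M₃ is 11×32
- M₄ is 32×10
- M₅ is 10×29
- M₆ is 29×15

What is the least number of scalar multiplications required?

Adjacent pairs: M₁M₂ = 16·17·11 = 2992; M₂M₃ = 17·11·32 = 5984; M₃M₄ = 11·32·10 = 3520; M₄M₅ = 32·10·29 = 9280; M₅M₆ = 10·29·15 = 4350.
Length 3: M₁..M₃: k=1: 0+5984+16·17·32=14688; k=2: 2992+0+16·11·32=8624 → min 8624 | M₂..M₄: k=2: 0+3520+17·11·10=5390; k=3: 5984+0+17·32·10=11424 → min 5390 | M₃..M₅: k=3: 0+9280+11·32·29=19488; k=4: 3520+0+11·10·29=6710 → min 6710 | M₄..M₆: k=4: 0+4350+32·10·15=9150; k=5: 9280+0+32·29·15=23200 → min 9150.
Length 4: M₁..M₄: k=1: 0+5390+16·17·10=8110; k=2: 2992+3520+16·11·10=8272; k=3: 8624+0+16·32·10=13744 → min 8110 | M₂..M₅: k=2: 0+6710+17·11·29=12133; k=3: 5984+9280+17·32·29=31040; k=4: 5390+0+17·10·29=10320 → min 10320 | M₃..M₆: k=3: 0+9150+11·32·15=14430; k=4: 3520+4350+11·10·15=9520; k=5: 6710+0+11·29·15=11495 → min 9520.
Length 5: M₁..M₅: k=1: 0+10320+16·17·29=18208; k=2: 2992+6710+16·11·29=14806; k=3: 8624+9280+16·32·29=32752; k=4: 8110+0+16·10·29=12750 → min 12750 | M₂..M₆: k=2: 0+9520+17·11·15=12325; k=3: 5984+9150+17·32·15=23294; k=4: 5390+4350+17·10·15=12290; k=5: 10320+0+17·29·15=17715 → min 12290.
Length 6: M₁..M₆: k=1: 0+12290+16·17·15=16370; k=2: 2992+9520+16·11·15=15152; k=3: 8624+9150+16·32·15=25454; k=4: 8110+4350+16·10·15=14860; k=5: 12750+0+16·29·15=19710 → min 14860.
Optimal order: ((M₁ × (M₂ × (M₃ × M₄))) × (M₅ × M₆)) with cost 14860.

14860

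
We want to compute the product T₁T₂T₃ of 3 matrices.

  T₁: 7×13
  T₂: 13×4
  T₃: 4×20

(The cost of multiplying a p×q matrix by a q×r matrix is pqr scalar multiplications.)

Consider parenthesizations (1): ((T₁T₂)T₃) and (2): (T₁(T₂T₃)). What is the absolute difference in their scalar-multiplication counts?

1936

Order (1) = ((T₁T₂)T₃): (T₁T₂): 7×13 by 13×4 → 7×4, cost 7·13·4 = 364; ((T₁T₂)T₃): 7×4 by 4×20 → 7×20, cost 7·4·20 = 560; cumulative 924. Total 924.
Order (2) = (T₁(T₂T₃)): (T₂T₃): 13×4 by 4×20 → 13×20, cost 13·4·20 = 1040; (T₁(T₂T₃)): 7×13 by 13×20 → 7×20, cost 7·13·20 = 1820; cumulative 2860. Total 2860.
Difference: |924 − 2860| = 1936.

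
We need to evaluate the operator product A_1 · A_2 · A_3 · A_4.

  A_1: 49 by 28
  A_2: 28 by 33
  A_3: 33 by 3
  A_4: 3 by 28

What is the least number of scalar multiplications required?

Adjacent pairs: A_1A_2 = 49·28·33 = 45276; A_2A_3 = 28·33·3 = 2772; A_3A_4 = 33·3·28 = 2772.
Length 3: A_1..A_3: k=1: 0+2772+49·28·3=6888; k=2: 45276+0+49·33·3=50127 → min 6888 | A_2..A_4: k=2: 0+2772+28·33·28=28644; k=3: 2772+0+28·3·28=5124 → min 5124.
Length 4: A_1..A_4: k=1: 0+5124+49·28·28=43540; k=2: 45276+2772+49·33·28=93324; k=3: 6888+0+49·3·28=11004 → min 11004.
Optimal order: ((A_1 · (A_2 · A_3)) · A_4) with cost 11004.

11004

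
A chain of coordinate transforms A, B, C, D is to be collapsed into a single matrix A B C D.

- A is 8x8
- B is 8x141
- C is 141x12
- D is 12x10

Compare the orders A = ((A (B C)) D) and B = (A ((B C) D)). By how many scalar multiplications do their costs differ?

Order A = ((A (B C)) D): (B C): 8×141 by 141×12 → 8×12, cost 8·141·12 = 13536; (A (B C)): 8×8 by 8×12 → 8×12, cost 8·8·12 = 768; cumulative 14304; ((A (B C)) D): 8×12 by 12×10 → 8×10, cost 8·12·10 = 960; cumulative 15264. Total 15264.
Order B = (A ((B C) D)): (B C): 8×141 by 141×12 → 8×12, cost 8·141·12 = 13536; ((B C) D): 8×12 by 12×10 → 8×10, cost 8·12·10 = 960; cumulative 14496; (A ((B C) D)): 8×8 by 8×10 → 8×10, cost 8·8·10 = 640; cumulative 15136. Total 15136.
Difference: |15264 − 15136| = 128.

128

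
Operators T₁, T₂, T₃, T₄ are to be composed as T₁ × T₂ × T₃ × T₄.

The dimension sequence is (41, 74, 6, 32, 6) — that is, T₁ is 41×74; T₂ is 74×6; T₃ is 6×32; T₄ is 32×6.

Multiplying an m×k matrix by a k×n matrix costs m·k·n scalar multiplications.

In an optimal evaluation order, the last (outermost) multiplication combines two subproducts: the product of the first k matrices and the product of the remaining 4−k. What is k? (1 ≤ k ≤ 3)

2

Adjacent pairs: T₁T₂ = 41·74·6 = 18204; T₂T₃ = 74·6·32 = 14208; T₃T₄ = 6·32·6 = 1152.
Length 3: T₁..T₃: k=1: 0+14208+41·74·32=111296; k=2: 18204+0+41·6·32=26076 → min 26076 | T₂..T₄: k=2: 0+1152+74·6·6=3816; k=3: 14208+0+74·32·6=28416 → min 3816.
Top-level splits: k=1: (T₁..T₁)·(T₂..T₄) → 0+3816+41·74·6 = 22020; k=2: (T₁..T₂)·(T₃..T₄) → 18204+1152+41·6·6 = 20832; k=3: (T₁..T₃)·(T₄..T₄) → 26076+0+41·32·6 = 33948.
Best split is after T₂, i.e. k = 2.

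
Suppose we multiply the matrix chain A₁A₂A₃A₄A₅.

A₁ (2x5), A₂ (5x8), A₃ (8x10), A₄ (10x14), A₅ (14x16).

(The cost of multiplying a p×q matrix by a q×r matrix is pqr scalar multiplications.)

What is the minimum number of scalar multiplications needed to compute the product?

968

Adjacent pairs: A₁A₂ = 2·5·8 = 80; A₂A₃ = 5·8·10 = 400; A₃A₄ = 8·10·14 = 1120; A₄A₅ = 10·14·16 = 2240.
Length 3: A₁..A₃: k=1: 0+400+2·5·10=500; k=2: 80+0+2·8·10=240 → min 240 | A₂..A₄: k=2: 0+1120+5·8·14=1680; k=3: 400+0+5·10·14=1100 → min 1100 | A₃..A₅: k=3: 0+2240+8·10·16=3520; k=4: 1120+0+8·14·16=2912 → min 2912.
Length 4: A₁..A₄: k=1: 0+1100+2·5·14=1240; k=2: 80+1120+2·8·14=1424; k=3: 240+0+2·10·14=520 → min 520 | A₂..A₅: k=2: 0+2912+5·8·16=3552; k=3: 400+2240+5·10·16=3440; k=4: 1100+0+5·14·16=2220 → min 2220.
Length 5: A₁..A₅: k=1: 0+2220+2·5·16=2380; k=2: 80+2912+2·8·16=3248; k=3: 240+2240+2·10·16=2800; k=4: 520+0+2·14·16=968 → min 968.
Optimal order: ((((A₁A₂)A₃)A₄)A₅) with cost 968.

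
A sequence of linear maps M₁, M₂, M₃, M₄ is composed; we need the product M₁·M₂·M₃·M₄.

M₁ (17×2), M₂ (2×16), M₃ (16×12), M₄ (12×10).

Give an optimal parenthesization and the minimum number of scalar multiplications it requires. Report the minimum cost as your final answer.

964

Adjacent pairs: M₁M₂ = 17·2·16 = 544; M₂M₃ = 2·16·12 = 384; M₃M₄ = 16·12·10 = 1920.
Length 3: M₁..M₃: k=1: 0+384+17·2·12=792; k=2: 544+0+17·16·12=3808 → min 792 | M₂..M₄: k=2: 0+1920+2·16·10=2240; k=3: 384+0+2·12·10=624 → min 624.
Length 4: M₁..M₄: k=1: 0+624+17·2·10=964; k=2: 544+1920+17·16·10=5184; k=3: 792+0+17·12·10=2832 → min 964.
Optimal parenthesization: (M₁·((M₂·M₃)·M₄)) with cost 964.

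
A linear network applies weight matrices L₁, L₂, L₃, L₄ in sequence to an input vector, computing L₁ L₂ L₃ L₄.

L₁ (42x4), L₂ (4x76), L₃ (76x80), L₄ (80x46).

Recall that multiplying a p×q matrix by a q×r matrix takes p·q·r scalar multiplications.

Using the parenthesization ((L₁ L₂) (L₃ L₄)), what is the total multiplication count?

(L₁ L₂): 42×4 by 4×76 → 42×76, cost 42·4·76 = 12768
(L₃ L₄): 76×80 by 80×46 → 76×46, cost 76·80·46 = 279680
((L₁ L₂) (L₃ L₄)): 42×76 by 76×46 → 42×46, cost 42·76·46 = 146832; cumulative 439280
Total: 439280 scalar multiplications.

439280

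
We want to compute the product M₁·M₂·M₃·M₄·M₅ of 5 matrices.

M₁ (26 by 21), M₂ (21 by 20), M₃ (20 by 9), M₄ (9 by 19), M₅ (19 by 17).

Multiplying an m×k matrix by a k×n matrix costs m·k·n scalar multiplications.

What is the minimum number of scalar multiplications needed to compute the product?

Adjacent pairs: M₁M₂ = 26·21·20 = 10920; M₂M₃ = 21·20·9 = 3780; M₃M₄ = 20·9·19 = 3420; M₄M₅ = 9·19·17 = 2907.
Length 3: M₁..M₃: k=1: 0+3780+26·21·9=8694; k=2: 10920+0+26·20·9=15600 → min 8694 | M₂..M₄: k=2: 0+3420+21·20·19=11400; k=3: 3780+0+21·9·19=7371 → min 7371 | M₃..M₅: k=3: 0+2907+20·9·17=5967; k=4: 3420+0+20·19·17=9880 → min 5967.
Length 4: M₁..M₄: k=1: 0+7371+26·21·19=17745; k=2: 10920+3420+26·20·19=24220; k=3: 8694+0+26·9·19=13140 → min 13140 | M₂..M₅: k=2: 0+5967+21·20·17=13107; k=3: 3780+2907+21·9·17=9900; k=4: 7371+0+21·19·17=14154 → min 9900.
Length 5: M₁..M₅: k=1: 0+9900+26·21·17=19182; k=2: 10920+5967+26·20·17=25727; k=3: 8694+2907+26·9·17=15579; k=4: 13140+0+26·19·17=21538 → min 15579.
Optimal order: ((M₁·(M₂·M₃))·(M₄·M₅)) with cost 15579.

15579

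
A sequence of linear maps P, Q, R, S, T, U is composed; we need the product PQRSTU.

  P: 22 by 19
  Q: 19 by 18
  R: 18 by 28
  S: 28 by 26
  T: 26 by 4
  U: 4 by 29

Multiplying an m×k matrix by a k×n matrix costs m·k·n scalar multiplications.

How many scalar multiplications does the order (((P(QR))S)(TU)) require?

56900

(QR): 19×18 by 18×28 → 19×28, cost 19·18·28 = 9576
(P(QR)): 22×19 by 19×28 → 22×28, cost 22·19·28 = 11704; cumulative 21280
((P(QR))S): 22×28 by 28×26 → 22×26, cost 22·28·26 = 16016; cumulative 37296
(TU): 26×4 by 4×29 → 26×29, cost 26·4·29 = 3016
(((P(QR))S)(TU)): 22×26 by 26×29 → 22×29, cost 22·26·29 = 16588; cumulative 56900
Total: 56900 scalar multiplications.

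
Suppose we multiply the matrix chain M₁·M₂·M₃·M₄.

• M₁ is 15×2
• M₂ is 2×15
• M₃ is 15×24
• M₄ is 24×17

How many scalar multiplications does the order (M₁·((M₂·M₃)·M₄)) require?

(M₂·M₃): 2×15 by 15×24 → 2×24, cost 2·15·24 = 720
((M₂·M₃)·M₄): 2×24 by 24×17 → 2×17, cost 2·24·17 = 816; cumulative 1536
(M₁·((M₂·M₃)·M₄)): 15×2 by 2×17 → 15×17, cost 15·2·17 = 510; cumulative 2046
Total: 2046 scalar multiplications.

2046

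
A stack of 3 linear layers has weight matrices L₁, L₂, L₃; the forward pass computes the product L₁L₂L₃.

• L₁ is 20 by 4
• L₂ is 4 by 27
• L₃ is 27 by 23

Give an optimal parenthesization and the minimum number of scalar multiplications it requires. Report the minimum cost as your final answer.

4324

(L₁(L₂L₃)): cost 4324.
((L₁L₂)L₃): cost 14580.
Optimal: (L₁(L₂L₃)) with cost 4324.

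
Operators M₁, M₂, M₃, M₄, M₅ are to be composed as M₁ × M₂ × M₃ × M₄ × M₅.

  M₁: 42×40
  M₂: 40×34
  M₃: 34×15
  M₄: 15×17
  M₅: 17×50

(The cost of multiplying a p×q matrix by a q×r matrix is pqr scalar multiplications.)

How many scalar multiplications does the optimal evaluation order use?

89850

Adjacent pairs: M₁M₂ = 42·40·34 = 57120; M₂M₃ = 40·34·15 = 20400; M₃M₄ = 34·15·17 = 8670; M₄M₅ = 15·17·50 = 12750.
Length 3: M₁..M₃: k=1: 0+20400+42·40·15=45600; k=2: 57120+0+42·34·15=78540 → min 45600 | M₂..M₄: k=2: 0+8670+40·34·17=31790; k=3: 20400+0+40·15·17=30600 → min 30600 | M₃..M₅: k=3: 0+12750+34·15·50=38250; k=4: 8670+0+34·17·50=37570 → min 37570.
Length 4: M₁..M₄: k=1: 0+30600+42·40·17=59160; k=2: 57120+8670+42·34·17=90066; k=3: 45600+0+42·15·17=56310 → min 56310 | M₂..M₅: k=2: 0+37570+40·34·50=105570; k=3: 20400+12750+40·15·50=63150; k=4: 30600+0+40·17·50=64600 → min 63150.
Length 5: M₁..M₅: k=1: 0+63150+42·40·50=147150; k=2: 57120+37570+42·34·50=166090; k=3: 45600+12750+42·15·50=89850; k=4: 56310+0+42·17·50=92010 → min 89850.
Optimal order: ((M₁ × (M₂ × M₃)) × (M₄ × M₅)) with cost 89850.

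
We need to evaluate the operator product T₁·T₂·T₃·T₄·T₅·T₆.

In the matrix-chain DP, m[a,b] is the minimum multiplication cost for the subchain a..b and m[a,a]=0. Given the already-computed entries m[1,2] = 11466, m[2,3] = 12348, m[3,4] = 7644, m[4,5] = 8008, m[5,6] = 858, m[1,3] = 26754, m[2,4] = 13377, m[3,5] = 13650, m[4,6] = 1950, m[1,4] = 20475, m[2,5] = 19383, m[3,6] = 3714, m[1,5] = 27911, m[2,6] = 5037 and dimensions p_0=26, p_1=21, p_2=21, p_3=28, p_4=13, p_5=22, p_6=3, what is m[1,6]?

6675

m[1,6] = min over k∈[1,5] of m[1,k]+m[k+1,6]+p_{0}·p_k·p_{6}.
k=1: 0 + 5037 + 26·21·3 = 6675; k=2: 11466 + 3714 + 26·21·3 = 16818; k=3: 26754 + 1950 + 26·28·3 = 30888; k=4: 20475 + 858 + 26·13·3 = 22347; k=5: 27911 + 0 + 26·22·3 = 29627.
Minimum: 6675 at k=1.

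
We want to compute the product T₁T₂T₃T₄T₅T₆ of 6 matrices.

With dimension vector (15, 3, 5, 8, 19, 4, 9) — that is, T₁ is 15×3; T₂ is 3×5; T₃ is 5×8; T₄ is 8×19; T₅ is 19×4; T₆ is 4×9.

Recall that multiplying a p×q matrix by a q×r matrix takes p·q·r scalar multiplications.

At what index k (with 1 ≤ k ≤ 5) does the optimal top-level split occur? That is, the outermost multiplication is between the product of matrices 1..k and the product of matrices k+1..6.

1

Adjacent pairs: T₁T₂ = 15·3·5 = 225; T₂T₃ = 3·5·8 = 120; T₃T₄ = 5·8·19 = 760; T₄T₅ = 8·19·4 = 608; T₅T₆ = 19·4·9 = 684.
Length 3: T₁..T₃: k=1: 0+120+15·3·8=480; k=2: 225+0+15·5·8=825 → min 480 | T₂..T₄: k=2: 0+760+3·5·19=1045; k=3: 120+0+3·8·19=576 → min 576 | T₃..T₅: k=3: 0+608+5·8·4=768; k=4: 760+0+5·19·4=1140 → min 768 | T₄..T₆: k=4: 0+684+8·19·9=2052; k=5: 608+0+8·4·9=896 → min 896.
Length 4: T₁..T₄: k=1: 0+576+15·3·19=1431; k=2: 225+760+15·5·19=2410; k=3: 480+0+15·8·19=2760 → min 1431 | T₂..T₅: k=2: 0+768+3·5·4=828; k=3: 120+608+3·8·4=824; k=4: 576+0+3·19·4=804 → min 804 | T₃..T₆: k=3: 0+896+5·8·9=1256; k=4: 760+684+5·19·9=2299; k=5: 768+0+5·4·9=948 → min 948.
Length 5: T₁..T₅: k=1: 0+804+15·3·4=984; k=2: 225+768+15·5·4=1293; k=3: 480+608+15·8·4=1568; k=4: 1431+0+15·19·4=2571 → min 984 | T₂..T₆: k=2: 0+948+3·5·9=1083; k=3: 120+896+3·8·9=1232; k=4: 576+684+3·19·9=1773; k=5: 804+0+3·4·9=912 → min 912.
Top-level splits: k=1: (T₁..T₁)·(T₂..T₆) → 0+912+15·3·9 = 1317; k=2: (T₁..T₂)·(T₃..T₆) → 225+948+15·5·9 = 1848; k=3: (T₁..T₃)·(T₄..T₆) → 480+896+15·8·9 = 2456; k=4: (T₁..T₄)·(T₅..T₆) → 1431+684+15·19·9 = 4680; k=5: (T₁..T₅)·(T₆..T₆) → 984+0+15·4·9 = 1524.
Best split is after T₁, i.e. k = 1.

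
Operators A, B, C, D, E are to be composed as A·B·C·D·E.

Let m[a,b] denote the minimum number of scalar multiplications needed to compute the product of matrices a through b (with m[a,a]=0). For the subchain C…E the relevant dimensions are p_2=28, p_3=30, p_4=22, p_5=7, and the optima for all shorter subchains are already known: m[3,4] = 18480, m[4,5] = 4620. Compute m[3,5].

m[3,5] = min over k∈[3,4] of m[3,k]+m[k+1,5]+p_{2}·p_k·p_{5}.
k=3: 0 + 4620 + 28·30·7 = 10500; k=4: 18480 + 0 + 28·22·7 = 22792.
Minimum: 10500 at k=3.

10500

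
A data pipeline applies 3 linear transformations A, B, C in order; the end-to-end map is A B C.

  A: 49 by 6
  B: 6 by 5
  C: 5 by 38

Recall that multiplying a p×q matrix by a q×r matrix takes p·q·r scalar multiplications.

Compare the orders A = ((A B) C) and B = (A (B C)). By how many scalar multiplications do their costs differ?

1532

Order A = ((A B) C): (A B): 49×6 by 6×5 → 49×5, cost 49·6·5 = 1470; ((A B) C): 49×5 by 5×38 → 49×38, cost 49·5·38 = 9310; cumulative 10780. Total 10780.
Order B = (A (B C)): (B C): 6×5 by 5×38 → 6×38, cost 6·5·38 = 1140; (A (B C)): 49×6 by 6×38 → 49×38, cost 49·6·38 = 11172; cumulative 12312. Total 12312.
Difference: |10780 − 12312| = 1532.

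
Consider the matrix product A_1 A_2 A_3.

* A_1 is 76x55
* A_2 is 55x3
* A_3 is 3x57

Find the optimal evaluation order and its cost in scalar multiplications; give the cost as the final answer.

(A_1 (A_2 A_3)): cost 247665.
((A_1 A_2) A_3): cost 25536.
Optimal: ((A_1 A_2) A_3) with cost 25536.

25536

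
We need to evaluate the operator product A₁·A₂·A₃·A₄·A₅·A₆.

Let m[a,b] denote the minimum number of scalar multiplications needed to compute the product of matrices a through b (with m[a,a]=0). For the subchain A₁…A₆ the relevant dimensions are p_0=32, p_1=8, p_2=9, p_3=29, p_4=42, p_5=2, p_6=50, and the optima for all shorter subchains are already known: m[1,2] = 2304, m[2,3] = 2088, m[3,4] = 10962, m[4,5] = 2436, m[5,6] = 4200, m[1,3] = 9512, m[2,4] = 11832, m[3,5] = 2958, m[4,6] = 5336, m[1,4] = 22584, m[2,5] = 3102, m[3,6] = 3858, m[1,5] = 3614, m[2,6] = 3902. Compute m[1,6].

m[1,6] = min over k∈[1,5] of m[1,k]+m[k+1,6]+p_{0}·p_k·p_{6}.
k=1: 0 + 3902 + 32·8·50 = 16702; k=2: 2304 + 3858 + 32·9·50 = 20562; k=3: 9512 + 5336 + 32·29·50 = 61248; k=4: 22584 + 4200 + 32·42·50 = 93984; k=5: 3614 + 0 + 32·2·50 = 6814.
Minimum: 6814 at k=5.

6814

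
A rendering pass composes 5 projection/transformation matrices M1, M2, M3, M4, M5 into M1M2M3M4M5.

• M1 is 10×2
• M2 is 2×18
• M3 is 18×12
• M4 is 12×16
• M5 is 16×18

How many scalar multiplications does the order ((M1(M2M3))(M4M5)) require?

(M2M3): 2×18 by 18×12 → 2×12, cost 2·18·12 = 432
(M1(M2M3)): 10×2 by 2×12 → 10×12, cost 10·2·12 = 240; cumulative 672
(M4M5): 12×16 by 16×18 → 12×18, cost 12·16·18 = 3456
((M1(M2M3))(M4M5)): 10×12 by 12×18 → 10×18, cost 10·12·18 = 2160; cumulative 6288
Total: 6288 scalar multiplications.

6288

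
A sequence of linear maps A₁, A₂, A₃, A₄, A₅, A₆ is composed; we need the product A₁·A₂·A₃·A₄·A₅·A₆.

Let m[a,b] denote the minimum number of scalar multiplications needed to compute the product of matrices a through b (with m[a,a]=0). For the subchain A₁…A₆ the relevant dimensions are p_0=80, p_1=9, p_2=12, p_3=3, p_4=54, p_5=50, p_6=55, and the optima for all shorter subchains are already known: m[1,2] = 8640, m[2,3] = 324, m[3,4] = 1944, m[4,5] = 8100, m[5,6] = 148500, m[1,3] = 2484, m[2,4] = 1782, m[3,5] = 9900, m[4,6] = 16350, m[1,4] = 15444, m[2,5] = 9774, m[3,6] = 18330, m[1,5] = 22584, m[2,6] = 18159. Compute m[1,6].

m[1,6] = min over k∈[1,5] of m[1,k]+m[k+1,6]+p_{0}·p_k·p_{6}.
k=1: 0 + 18159 + 80·9·55 = 57759; k=2: 8640 + 18330 + 80·12·55 = 79770; k=3: 2484 + 16350 + 80·3·55 = 32034; k=4: 15444 + 148500 + 80·54·55 = 401544; k=5: 22584 + 0 + 80·50·55 = 242584.
Minimum: 32034 at k=3.

32034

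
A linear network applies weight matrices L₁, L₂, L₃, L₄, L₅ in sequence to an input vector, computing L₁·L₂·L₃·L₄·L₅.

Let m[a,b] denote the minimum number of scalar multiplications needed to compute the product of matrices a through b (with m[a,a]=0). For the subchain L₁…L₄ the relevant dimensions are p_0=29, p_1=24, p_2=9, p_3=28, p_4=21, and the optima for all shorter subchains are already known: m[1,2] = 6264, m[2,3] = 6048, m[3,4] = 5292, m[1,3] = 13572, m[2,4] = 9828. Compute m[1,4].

m[1,4] = min over k∈[1,3] of m[1,k]+m[k+1,4]+p_{0}·p_k·p_{4}.
k=1: 0 + 9828 + 29·24·21 = 24444; k=2: 6264 + 5292 + 29·9·21 = 17037; k=3: 13572 + 0 + 29·28·21 = 30624.
Minimum: 17037 at k=2.

17037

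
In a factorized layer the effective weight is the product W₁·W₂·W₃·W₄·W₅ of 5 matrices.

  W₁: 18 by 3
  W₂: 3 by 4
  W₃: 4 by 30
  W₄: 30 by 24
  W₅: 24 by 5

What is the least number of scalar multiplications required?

Adjacent pairs: W₁W₂ = 18·3·4 = 216; W₂W₃ = 3·4·30 = 360; W₃W₄ = 4·30·24 = 2880; W₄W₅ = 30·24·5 = 3600.
Length 3: W₁..W₃: k=1: 0+360+18·3·30=1980; k=2: 216+0+18·4·30=2376 → min 1980 | W₂..W₄: k=2: 0+2880+3·4·24=3168; k=3: 360+0+3·30·24=2520 → min 2520 | W₃..W₅: k=3: 0+3600+4·30·5=4200; k=4: 2880+0+4·24·5=3360 → min 3360.
Length 4: W₁..W₄: k=1: 0+2520+18·3·24=3816; k=2: 216+2880+18·4·24=4824; k=3: 1980+0+18·30·24=14940 → min 3816 | W₂..W₅: k=2: 0+3360+3·4·5=3420; k=3: 360+3600+3·30·5=4410; k=4: 2520+0+3·24·5=2880 → min 2880.
Length 5: W₁..W₅: k=1: 0+2880+18·3·5=3150; k=2: 216+3360+18·4·5=3936; k=3: 1980+3600+18·30·5=8280; k=4: 3816+0+18·24·5=5976 → min 3150.
Optimal order: (W₁·(((W₂·W₃)·W₄)·W₅)) with cost 3150.

3150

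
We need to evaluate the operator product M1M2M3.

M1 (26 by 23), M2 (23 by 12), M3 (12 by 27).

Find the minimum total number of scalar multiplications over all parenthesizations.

15600

Order (M1(M2M3)): (M2M3): 23×12 by 12×27 → 23×27, cost 23·12·27 = 7452; (M1(M2M3)): 26×23 by 23×27 → 26×27, cost 26·23·27 = 16146; cumulative 23598. Total 23598.
Order ((M1M2)M3): (M1M2): 26×23 by 23×12 → 26×12, cost 26·23·12 = 7176; ((M1M2)M3): 26×12 by 12×27 → 26×27, cost 26·12·27 = 8424; cumulative 15600. Total 15600.
Minimum: 15600.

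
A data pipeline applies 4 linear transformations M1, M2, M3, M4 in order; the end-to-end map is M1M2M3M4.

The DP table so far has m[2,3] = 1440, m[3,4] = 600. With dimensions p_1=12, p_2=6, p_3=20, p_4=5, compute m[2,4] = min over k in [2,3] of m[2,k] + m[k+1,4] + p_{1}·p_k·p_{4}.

960

m[2,4] = min over k∈[2,3] of m[2,k]+m[k+1,4]+p_{1}·p_k·p_{4}.
k=2: 0 + 600 + 12·6·5 = 960; k=3: 1440 + 0 + 12·20·5 = 2640.
Minimum: 960 at k=2.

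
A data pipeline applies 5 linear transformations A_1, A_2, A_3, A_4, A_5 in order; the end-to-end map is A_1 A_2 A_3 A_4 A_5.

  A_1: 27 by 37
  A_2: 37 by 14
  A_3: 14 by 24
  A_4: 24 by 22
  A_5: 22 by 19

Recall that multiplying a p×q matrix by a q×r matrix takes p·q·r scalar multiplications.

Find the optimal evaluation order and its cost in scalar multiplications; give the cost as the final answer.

Adjacent pairs: A_1A_2 = 27·37·14 = 13986; A_2A_3 = 37·14·24 = 12432; A_3A_4 = 14·24·22 = 7392; A_4A_5 = 24·22·19 = 10032.
Length 3: A_1..A_3: k=1: 0+12432+27·37·24=36408; k=2: 13986+0+27·14·24=23058 → min 23058 | A_2..A_4: k=2: 0+7392+37·14·22=18788; k=3: 12432+0+37·24·22=31968 → min 18788 | A_3..A_5: k=3: 0+10032+14·24·19=16416; k=4: 7392+0+14·22·19=13244 → min 13244.
Length 4: A_1..A_4: k=1: 0+18788+27·37·22=40766; k=2: 13986+7392+27·14·22=29694; k=3: 23058+0+27·24·22=37314 → min 29694 | A_2..A_5: k=2: 0+13244+37·14·19=23086; k=3: 12432+10032+37·24·19=39336; k=4: 18788+0+37·22·19=34254 → min 23086.
Length 5: A_1..A_5: k=1: 0+23086+27·37·19=42067; k=2: 13986+13244+27·14·19=34412; k=3: 23058+10032+27·24·19=45402; k=4: 29694+0+27·22·19=40980 → min 34412.
Optimal parenthesization: ((A_1 A_2) ((A_3 A_4) A_5)) with cost 34412.

34412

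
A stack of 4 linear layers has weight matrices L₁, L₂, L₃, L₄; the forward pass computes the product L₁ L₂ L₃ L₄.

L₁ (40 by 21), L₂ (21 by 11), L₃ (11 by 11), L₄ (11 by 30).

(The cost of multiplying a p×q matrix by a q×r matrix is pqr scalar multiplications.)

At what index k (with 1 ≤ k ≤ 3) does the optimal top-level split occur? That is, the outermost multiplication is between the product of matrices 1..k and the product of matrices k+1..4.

Adjacent pairs: L₁L₂ = 40·21·11 = 9240; L₂L₃ = 21·11·11 = 2541; L₃L₄ = 11·11·30 = 3630.
Length 3: L₁..L₃: k=1: 0+2541+40·21·11=11781; k=2: 9240+0+40·11·11=14080 → min 11781 | L₂..L₄: k=2: 0+3630+21·11·30=10560; k=3: 2541+0+21·11·30=9471 → min 9471.
Top-level splits: k=1: (L₁..L₁)·(L₂..L₄) → 0+9471+40·21·30 = 34671; k=2: (L₁..L₂)·(L₃..L₄) → 9240+3630+40·11·30 = 26070; k=3: (L₁..L₃)·(L₄..L₄) → 11781+0+40·11·30 = 24981.
Best split is after L₃, i.e. k = 3.

3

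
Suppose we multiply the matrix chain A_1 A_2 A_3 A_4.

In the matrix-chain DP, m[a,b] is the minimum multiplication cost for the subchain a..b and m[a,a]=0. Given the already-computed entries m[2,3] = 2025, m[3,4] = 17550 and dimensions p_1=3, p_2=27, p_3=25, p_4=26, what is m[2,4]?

m[2,4] = min over k∈[2,3] of m[2,k]+m[k+1,4]+p_{1}·p_k·p_{4}.
k=2: 0 + 17550 + 3·27·26 = 19656; k=3: 2025 + 0 + 3·25·26 = 3975.
Minimum: 3975 at k=3.

3975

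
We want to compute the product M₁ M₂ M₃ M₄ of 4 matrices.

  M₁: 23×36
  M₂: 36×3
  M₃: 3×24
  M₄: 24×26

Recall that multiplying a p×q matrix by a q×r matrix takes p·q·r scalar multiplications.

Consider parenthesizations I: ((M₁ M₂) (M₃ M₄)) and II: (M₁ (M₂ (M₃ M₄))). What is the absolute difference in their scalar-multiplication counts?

20058

Order I = ((M₁ M₂) (M₃ M₄)): (M₁ M₂): 23×36 by 36×3 → 23×3, cost 23·36·3 = 2484; (M₃ M₄): 3×24 by 24×26 → 3×26, cost 3·24·26 = 1872; ((M₁ M₂) (M₃ M₄)): 23×3 by 3×26 → 23×26, cost 23·3·26 = 1794; cumulative 6150. Total 6150.
Order II = (M₁ (M₂ (M₃ M₄))): (M₃ M₄): 3×24 by 24×26 → 3×26, cost 3·24·26 = 1872; (M₂ (M₃ M₄)): 36×3 by 3×26 → 36×26, cost 36·3·26 = 2808; cumulative 4680; (M₁ (M₂ (M₃ M₄))): 23×36 by 36×26 → 23×26, cost 23·36·26 = 21528; cumulative 26208. Total 26208.
Difference: |6150 − 26208| = 20058.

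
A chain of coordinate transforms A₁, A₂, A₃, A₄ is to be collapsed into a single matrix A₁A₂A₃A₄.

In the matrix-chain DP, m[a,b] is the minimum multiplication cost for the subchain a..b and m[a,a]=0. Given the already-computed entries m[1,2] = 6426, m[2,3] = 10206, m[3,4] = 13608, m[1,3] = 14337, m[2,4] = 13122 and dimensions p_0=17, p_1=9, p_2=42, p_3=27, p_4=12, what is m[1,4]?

14958

m[1,4] = min over k∈[1,3] of m[1,k]+m[k+1,4]+p_{0}·p_k·p_{4}.
k=1: 0 + 13122 + 17·9·12 = 14958; k=2: 6426 + 13608 + 17·42·12 = 28602; k=3: 14337 + 0 + 17·27·12 = 19845.
Minimum: 14958 at k=1.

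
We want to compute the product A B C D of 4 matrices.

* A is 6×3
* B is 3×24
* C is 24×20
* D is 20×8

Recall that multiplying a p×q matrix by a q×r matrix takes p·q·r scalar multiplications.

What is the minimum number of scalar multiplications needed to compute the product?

2064

Adjacent pairs: AB = 6·3·24 = 432; BC = 3·24·20 = 1440; CD = 24·20·8 = 3840.
Length 3: A..C: k=1: 0+1440+6·3·20=1800; k=2: 432+0+6·24·20=3312 → min 1800 | B..D: k=2: 0+3840+3·24·8=4416; k=3: 1440+0+3·20·8=1920 → min 1920.
Length 4: A..D: k=1: 0+1920+6·3·8=2064; k=2: 432+3840+6·24·8=5424; k=3: 1800+0+6·20·8=2760 → min 2064.
Optimal order: (A ((B C) D)) with cost 2064.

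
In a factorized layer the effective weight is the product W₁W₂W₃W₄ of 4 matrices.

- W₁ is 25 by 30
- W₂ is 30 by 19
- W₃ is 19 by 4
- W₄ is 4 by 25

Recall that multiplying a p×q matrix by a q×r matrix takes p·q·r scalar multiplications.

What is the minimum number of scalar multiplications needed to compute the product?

7780

Adjacent pairs: W₁W₂ = 25·30·19 = 14250; W₂W₃ = 30·19·4 = 2280; W₃W₄ = 19·4·25 = 1900.
Length 3: W₁..W₃: k=1: 0+2280+25·30·4=5280; k=2: 14250+0+25·19·4=16150 → min 5280 | W₂..W₄: k=2: 0+1900+30·19·25=16150; k=3: 2280+0+30·4·25=5280 → min 5280.
Length 4: W₁..W₄: k=1: 0+5280+25·30·25=24030; k=2: 14250+1900+25·19·25=28025; k=3: 5280+0+25·4·25=7780 → min 7780.
Optimal order: ((W₁(W₂W₃))W₄) with cost 7780.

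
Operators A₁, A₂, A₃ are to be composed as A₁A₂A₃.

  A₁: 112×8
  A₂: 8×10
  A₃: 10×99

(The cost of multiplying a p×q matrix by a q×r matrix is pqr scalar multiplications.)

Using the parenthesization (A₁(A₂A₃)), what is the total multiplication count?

96624

(A₂A₃): 8×10 by 10×99 → 8×99, cost 8·10·99 = 7920
(A₁(A₂A₃)): 112×8 by 8×99 → 112×99, cost 112·8·99 = 88704; cumulative 96624
Total: 96624 scalar multiplications.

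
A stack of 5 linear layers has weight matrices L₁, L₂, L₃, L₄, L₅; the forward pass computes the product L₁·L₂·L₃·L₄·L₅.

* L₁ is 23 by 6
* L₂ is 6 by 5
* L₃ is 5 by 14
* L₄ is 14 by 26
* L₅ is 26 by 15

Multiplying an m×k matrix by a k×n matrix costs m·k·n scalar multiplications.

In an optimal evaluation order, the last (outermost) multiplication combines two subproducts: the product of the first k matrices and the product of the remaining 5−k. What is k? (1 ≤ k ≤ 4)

Adjacent pairs: L₁L₂ = 23·6·5 = 690; L₂L₃ = 6·5·14 = 420; L₃L₄ = 5·14·26 = 1820; L₄L₅ = 14·26·15 = 5460.
Length 3: L₁..L₃: k=1: 0+420+23·6·14=2352; k=2: 690+0+23·5·14=2300 → min 2300 | L₂..L₄: k=2: 0+1820+6·5·26=2600; k=3: 420+0+6·14·26=2604 → min 2600 | L₃..L₅: k=3: 0+5460+5·14·15=6510; k=4: 1820+0+5·26·15=3770 → min 3770.
Length 4: L₁..L₄: k=1: 0+2600+23·6·26=6188; k=2: 690+1820+23·5·26=5500; k=3: 2300+0+23·14·26=10672 → min 5500 | L₂..L₅: k=2: 0+3770+6·5·15=4220; k=3: 420+5460+6·14·15=7140; k=4: 2600+0+6·26·15=4940 → min 4220.
Top-level splits: k=1: (L₁..L₁)·(L₂..L₅) → 0+4220+23·6·15 = 6290; k=2: (L₁..L₂)·(L₃..L₅) → 690+3770+23·5·15 = 6185; k=3: (L₁..L₃)·(L₄..L₅) → 2300+5460+23·14·15 = 12590; k=4: (L₁..L₄)·(L₅..L₅) → 5500+0+23·26·15 = 14470.
Best split is after L₂, i.e. k = 2.

2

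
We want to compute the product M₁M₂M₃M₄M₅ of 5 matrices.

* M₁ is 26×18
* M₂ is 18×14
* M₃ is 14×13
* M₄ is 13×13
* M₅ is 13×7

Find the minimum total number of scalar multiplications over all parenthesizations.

Adjacent pairs: M₁M₂ = 26·18·14 = 6552; M₂M₃ = 18·14·13 = 3276; M₃M₄ = 14·13·13 = 2366; M₄M₅ = 13·13·7 = 1183.
Length 3: M₁..M₃: k=1: 0+3276+26·18·13=9360; k=2: 6552+0+26·14·13=11284 → min 9360 | M₂..M₄: k=2: 0+2366+18·14·13=5642; k=3: 3276+0+18·13·13=6318 → min 5642 | M₃..M₅: k=3: 0+1183+14·13·7=2457; k=4: 2366+0+14·13·7=3640 → min 2457.
Length 4: M₁..M₄: k=1: 0+5642+26·18·13=11726; k=2: 6552+2366+26·14·13=13650; k=3: 9360+0+26·13·13=13754 → min 11726 | M₂..M₅: k=2: 0+2457+18·14·7=4221; k=3: 3276+1183+18·13·7=6097; k=4: 5642+0+18·13·7=7280 → min 4221.
Length 5: M₁..M₅: k=1: 0+4221+26·18·7=7497; k=2: 6552+2457+26·14·7=11557; k=3: 9360+1183+26·13·7=12909; k=4: 11726+0+26·13·7=14092 → min 7497.
Optimal order: (M₁(M₂(M₃(M₄M₅)))) with cost 7497.

7497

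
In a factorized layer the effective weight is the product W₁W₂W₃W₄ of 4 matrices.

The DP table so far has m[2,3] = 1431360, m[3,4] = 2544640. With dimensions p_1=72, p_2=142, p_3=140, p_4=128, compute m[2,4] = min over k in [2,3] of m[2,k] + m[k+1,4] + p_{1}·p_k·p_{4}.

2721600

m[2,4] = min over k∈[2,3] of m[2,k]+m[k+1,4]+p_{1}·p_k·p_{4}.
k=2: 0 + 2544640 + 72·142·128 = 3853312; k=3: 1431360 + 0 + 72·140·128 = 2721600.
Minimum: 2721600 at k=3.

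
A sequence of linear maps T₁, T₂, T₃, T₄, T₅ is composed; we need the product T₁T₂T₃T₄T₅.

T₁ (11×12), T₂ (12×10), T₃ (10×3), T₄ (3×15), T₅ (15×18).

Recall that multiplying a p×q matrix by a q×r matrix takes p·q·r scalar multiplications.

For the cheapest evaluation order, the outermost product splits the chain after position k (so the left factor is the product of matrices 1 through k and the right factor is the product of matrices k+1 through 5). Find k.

Adjacent pairs: T₁T₂ = 11·12·10 = 1320; T₂T₃ = 12·10·3 = 360; T₃T₄ = 10·3·15 = 450; T₄T₅ = 3·15·18 = 810.
Length 3: T₁..T₃: k=1: 0+360+11·12·3=756; k=2: 1320+0+11·10·3=1650 → min 756 | T₂..T₄: k=2: 0+450+12·10·15=2250; k=3: 360+0+12·3·15=900 → min 900 | T₃..T₅: k=3: 0+810+10·3·18=1350; k=4: 450+0+10·15·18=3150 → min 1350.
Length 4: T₁..T₄: k=1: 0+900+11·12·15=2880; k=2: 1320+450+11·10·15=3420; k=3: 756+0+11·3·15=1251 → min 1251 | T₂..T₅: k=2: 0+1350+12·10·18=3510; k=3: 360+810+12·3·18=1818; k=4: 900+0+12·15·18=4140 → min 1818.
Top-level splits: k=1: (T₁..T₁)·(T₂..T₅) → 0+1818+11·12·18 = 4194; k=2: (T₁..T₂)·(T₃..T₅) → 1320+1350+11·10·18 = 4650; k=3: (T₁..T₃)·(T₄..T₅) → 756+810+11·3·18 = 2160; k=4: (T₁..T₄)·(T₅..T₅) → 1251+0+11·15·18 = 4221.
Best split is after T₃, i.e. k = 3.

3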